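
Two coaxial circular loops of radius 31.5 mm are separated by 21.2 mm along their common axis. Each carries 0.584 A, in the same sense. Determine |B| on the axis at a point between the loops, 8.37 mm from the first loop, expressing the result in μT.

B ≈ 19.8 μT

Each loop contributes B = μ₀IR²/[2(R²+z²)^(3/2)] on the axis, with z measured from that loop.
Loop 1 (z = 0.00837 m): B₁ = 1.05×10⁻⁵ T. Loop 2 (z = 0.01283 m): B₂ = 9.25×10⁻⁶ T.
The fields add: B = B₁ + B₂ = 1.98×10⁻⁵ T.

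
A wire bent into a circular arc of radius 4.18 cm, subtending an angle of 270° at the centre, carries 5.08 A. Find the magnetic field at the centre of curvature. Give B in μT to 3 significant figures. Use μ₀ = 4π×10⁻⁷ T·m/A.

B ≈ 57.3 μT

The Biot–Savart field of a circular arc at its centre is B = μ₀Iφ/(4πR), with φ = 4.712 rad.
B = (4π×10⁻⁷ × 5.08 × 4.712) / (4π × 0.0418) = 5.73×10⁻⁵ T.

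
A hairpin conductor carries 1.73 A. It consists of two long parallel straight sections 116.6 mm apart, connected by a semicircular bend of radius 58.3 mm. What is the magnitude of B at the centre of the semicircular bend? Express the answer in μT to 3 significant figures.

The semicircular arc contributes B_arc = μ₀I·π/(4πR) = μ₀I/(4R) = 9.32×10⁻⁶ T.
Each semi-infinite lead is at perpendicular distance R = 0.0583 m from the centre, with the perpendicular foot at its near end, so it contributes μ₀I/(4πR); both point the same way, together 5.93×10⁻⁶ T.
Arc and leads all point the same direction: B = 9.32×10⁻⁶ + 5.93×10⁻⁶ = 1.53×10⁻⁵ T.

B ≈ 15.3 μT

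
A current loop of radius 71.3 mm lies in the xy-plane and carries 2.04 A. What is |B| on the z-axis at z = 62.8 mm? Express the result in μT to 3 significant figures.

B ≈ 7.60 μT

On the axis of a circular loop, B = μ₀IR² / [2(R²+z²)^(3/2)].
R² + z² = (0.0713)² + (0.0628)² = 0.009028 m², and (R²+z²)^(3/2) = 8.58×10⁻⁴ m³.
B = (4π×10⁻⁷ × 2.04 × 0.005084) / (2 × 8.58×10⁻⁴) = 7.60×10⁻⁶ T.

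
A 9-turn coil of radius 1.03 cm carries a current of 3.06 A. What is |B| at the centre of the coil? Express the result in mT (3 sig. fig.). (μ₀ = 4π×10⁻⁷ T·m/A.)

B ≈ 1.68 mT

For an N-turn flat coil, B = Nμ₀I/(2R) with R = 0.0103 m.
B = 9 × 1.87×10⁻⁴ T = 1.68×10⁻³ T.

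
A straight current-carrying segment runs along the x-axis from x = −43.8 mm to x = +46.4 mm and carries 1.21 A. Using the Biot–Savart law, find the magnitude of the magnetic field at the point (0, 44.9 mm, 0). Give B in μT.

B ≈ 3.82 μT

For a finite straight segment, B = (μ₀I/4πd)(sinθ₁ + sinθ₂), where θ₁, θ₂ are the angles from the perpendicular to each end.
The perpendicular distance is d = 0.0449 m; the end-offsets along the wire are a = 0.0438 m and b = 0.0464 m.
sinθ₁ = 0.0438/√(0.0438²+0.0449²) = 0.6983; sinθ₂ = 0.0464/√(0.0464²+0.0449²) = 0.7186.
B = (4π×10⁻⁷ × 1.21) / (4π × 0.0449) × (0.6983 + 0.7186) = 3.82×10⁻⁶ T.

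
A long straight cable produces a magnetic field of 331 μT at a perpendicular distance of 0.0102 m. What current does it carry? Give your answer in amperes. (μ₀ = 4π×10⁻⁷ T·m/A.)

For a long straight wire B = μ₀I/(2πd), so I = 2πdB/μ₀.
I = 2π × 0.0102 × 3.31×10⁻⁴ / (4π×10⁻⁷) = 16.9 A.

I ≈ 16.9 A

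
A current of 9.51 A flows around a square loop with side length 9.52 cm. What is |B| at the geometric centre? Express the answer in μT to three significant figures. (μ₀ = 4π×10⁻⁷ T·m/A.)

Each side is a finite straight segment at perpendicular distance d = a/(2 tan(π/4)) = 0.0476 m from the centre, with end-angles ±π/4.
One side contributes B₁ = (μ₀I/4πd)·2 sin(π/4) = 2.83×10⁻⁵ T.
All 4 sides add in the same direction: B = 4 × 2.83×10⁻⁵ = 1.13×10⁻⁴ T.

B ≈ 113 μT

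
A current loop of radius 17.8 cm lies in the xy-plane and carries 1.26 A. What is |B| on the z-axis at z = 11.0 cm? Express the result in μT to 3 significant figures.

On the axis of a circular loop, B = μ₀IR² / [2(R²+z²)^(3/2)].
R² + z² = (0.178)² + (0.11)² = 0.04378 m², and (R²+z²)^(3/2) = 9.16×10⁻³ m³.
B = (4π×10⁻⁷ × 1.26 × 0.03168) / (2 × 9.16×10⁻³) = 2.74×10⁻⁶ T.

B ≈ 2.74 μT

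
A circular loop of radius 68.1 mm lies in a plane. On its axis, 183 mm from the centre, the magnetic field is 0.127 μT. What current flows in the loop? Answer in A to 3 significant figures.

I ≈ 0.324 A

On the axis of a loop, B = μ₀IR²/[2(R²+z²)^(3/2)], so I = 2B(R²+z²)^(3/2)/(μ₀R²).
R² + z² = 0.004638 + 0.03349 = 0.03813 m²; raised to 3/2 gives 7.44×10⁻³ m³.
I = 2 × 1.27×10⁻⁷ × 7.44×10⁻³ / (1.26×10⁻⁶ × 0.004638) = 0.324 A.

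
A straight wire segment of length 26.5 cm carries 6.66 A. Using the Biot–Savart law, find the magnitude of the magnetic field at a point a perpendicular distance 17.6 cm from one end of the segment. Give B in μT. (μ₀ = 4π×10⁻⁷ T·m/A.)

B ≈ 3.15 μT

For a finite straight segment, B = (μ₀I/4πd)(sinθ₁ + sinθ₂), where θ₁, θ₂ are the angles from the perpendicular to each end.
The perpendicular foot is at one end, so the two end-offsets along the wire are 0 and L = 0.265 m.
sinθ₁ = 0/√(0²+0.176²) = 0.0000; sinθ₂ = 0.265/√(0.265²+0.176²) = 0.8330.
B = (4π×10⁻⁷ × 6.66) / (4π × 0.176) × (0.0000 + 0.8330) = 3.15×10⁻⁶ T.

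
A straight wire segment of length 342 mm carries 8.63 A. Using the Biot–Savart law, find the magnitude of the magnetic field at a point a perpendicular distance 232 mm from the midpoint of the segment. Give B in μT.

For a finite straight segment, B = (μ₀I/4πd)(sinθ₁ + sinθ₂), where θ₁, θ₂ are the angles from the perpendicular to each end.
The perpendicular from the point meets the wire at its midpoint, so each end is L/2 = 0.171 m away along the wire.
sinθ₁ = 0.171/√(0.171²+0.232²) = 0.5933; sinθ₂ = 0.171/√(0.171²+0.232²) = 0.5933.
B = (4π×10⁻⁷ × 8.63) / (4π × 0.232) × (0.5933 + 0.5933) = 4.41×10⁻⁶ T.

B ≈ 4.41 μT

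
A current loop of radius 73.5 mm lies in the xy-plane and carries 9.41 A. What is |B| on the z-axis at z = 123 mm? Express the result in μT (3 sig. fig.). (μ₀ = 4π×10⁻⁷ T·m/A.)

On the axis of a circular loop, B = μ₀IR² / [2(R²+z²)^(3/2)].
R² + z² = (0.0735)² + (0.123)² = 0.02053 m², and (R²+z²)^(3/2) = 2.94×10⁻³ m³.
B = (4π×10⁻⁷ × 9.41 × 0.005402) / (2 × 2.94×10⁻³) = 1.09×10⁻⁵ T.

B ≈ 10.9 μT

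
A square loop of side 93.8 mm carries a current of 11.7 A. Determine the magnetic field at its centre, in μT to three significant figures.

Each side is a finite straight segment at perpendicular distance d = a/(2 tan(π/4)) = 0.0469 m from the centre, with end-angles ±π/4.
One side contributes B₁ = (μ₀I/4πd)·2 sin(π/4) = 3.53×10⁻⁵ T.
All 4 sides add in the same direction: B = 4 × 3.53×10⁻⁵ = 1.41×10⁻⁴ T.

B ≈ 141 μT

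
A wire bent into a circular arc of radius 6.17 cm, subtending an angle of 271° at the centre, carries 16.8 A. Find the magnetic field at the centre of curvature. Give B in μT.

The Biot–Savart field of a circular arc at its centre is B = μ₀Iφ/(4πR), with φ = 4.73 rad.
B = (4π×10⁻⁷ × 16.8 × 4.73) / (4π × 0.0617) = 1.29×10⁻⁴ T.

B ≈ 129 μT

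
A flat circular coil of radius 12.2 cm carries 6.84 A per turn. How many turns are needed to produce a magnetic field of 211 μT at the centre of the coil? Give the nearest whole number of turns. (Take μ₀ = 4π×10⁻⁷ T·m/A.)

For an N-turn coil, B = Nμ₀I/(2R). A single turn gives B₁ = 3.52×10⁻⁵ T with R = 0.122 m.
N = B/B₁ = 2.11×10⁻⁴ / 3.52×10⁻⁵ = 5.99.

N = 6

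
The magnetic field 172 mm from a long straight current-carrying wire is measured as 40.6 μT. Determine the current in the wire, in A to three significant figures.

I ≈ 34.9 A

For a long straight wire B = μ₀I/(2πd), so I = 2πdB/μ₀.
I = 2π × 0.172 × 4.06×10⁻⁵ / (4π×10⁻⁷) = 34.9 A.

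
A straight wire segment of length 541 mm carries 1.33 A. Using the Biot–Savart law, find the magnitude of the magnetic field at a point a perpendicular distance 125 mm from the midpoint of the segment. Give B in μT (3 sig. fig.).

B ≈ 1.93 μT

For a finite straight segment, B = (μ₀I/4πd)(sinθ₁ + sinθ₂), where θ₁, θ₂ are the angles from the perpendicular to each end.
The perpendicular from the point meets the wire at its midpoint, so each end is L/2 = 0.2705 m away along the wire.
sinθ₁ = 0.2705/√(0.2705²+0.125²) = 0.9078; sinθ₂ = 0.2705/√(0.2705²+0.125²) = 0.9078.
B = (4π×10⁻⁷ × 1.33) / (4π × 0.125) × (0.9078 + 0.9078) = 1.93×10⁻⁶ T.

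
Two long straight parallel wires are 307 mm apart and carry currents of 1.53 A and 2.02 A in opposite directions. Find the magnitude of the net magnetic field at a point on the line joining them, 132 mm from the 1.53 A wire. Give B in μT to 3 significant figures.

Each long wire gives B = μ₀I/(2πd). Distances are d₁ = 0.132 m and d₂ = 0.175 m.
B₁ = 2.32×10⁻⁶ T, B₂ = 2.31×10⁻⁶ T.
Between antiparallel currents both contributions point the same way, so they add. B = B₁ + B₂ = 2.32×10⁻⁶ + 2.31×10⁻⁶ = 4.63×10⁻⁶ T.

B ≈ 4.63 μT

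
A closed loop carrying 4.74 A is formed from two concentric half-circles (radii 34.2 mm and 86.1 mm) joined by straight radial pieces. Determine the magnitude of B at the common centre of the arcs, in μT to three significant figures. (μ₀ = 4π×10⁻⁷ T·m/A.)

The radial connectors point toward the centre, so dl × r̂ = 0 and they contribute nothing.
Each semicircle gives μ₀I/(4R): inner arc 4.35×10⁻⁵ T, outer arc 1.73×10⁻⁵ T.
The two arcs carry current in opposite angular senses, so their fields oppose: B = |4.35×10⁻⁵ − 1.73×10⁻⁵| = 2.62×10⁻⁵ T.

B ≈ 26.2 μT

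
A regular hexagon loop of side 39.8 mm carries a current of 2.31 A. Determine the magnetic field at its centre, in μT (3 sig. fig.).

B ≈ 40.2 μT

Each side is a finite straight segment at perpendicular distance d = a/(2 tan(π/6)) = 0.03447 m from the centre, with end-angles ±π/6.
One side contributes B₁ = (μ₀I/4πd)·2 sin(π/6) = 6.70×10⁻⁶ T.
All 6 sides add in the same direction: B = 6 × 6.70×10⁻⁶ = 4.02×10⁻⁵ T.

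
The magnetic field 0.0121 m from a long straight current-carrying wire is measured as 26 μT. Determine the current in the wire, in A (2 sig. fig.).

I ≈ 1.6 A

For a long straight wire B = μ₀I/(2πd), so I = 2πdB/μ₀.
I = 2π × 0.0121 × 2.60×10⁻⁵ / (4π×10⁻⁷) = 1.57 A.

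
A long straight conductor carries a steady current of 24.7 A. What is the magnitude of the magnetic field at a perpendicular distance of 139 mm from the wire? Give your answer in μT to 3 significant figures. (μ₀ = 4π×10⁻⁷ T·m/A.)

For an infinitely long straight wire, B = μ₀I/(2πd).
B = (4π×10⁻⁷ × 24.7) / (2π × 0.139) = 3.55×10⁻⁵ T.

B ≈ 35.5 μT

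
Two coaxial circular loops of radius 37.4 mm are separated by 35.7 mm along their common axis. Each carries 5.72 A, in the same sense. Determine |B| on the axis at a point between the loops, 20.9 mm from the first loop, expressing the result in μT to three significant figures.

B ≈ 141 μT

Each loop contributes B = μ₀IR²/[2(R²+z²)^(3/2)] on the axis, with z measured from that loop.
Loop 1 (z = 0.0209 m): B₁ = 6.39×10⁻⁵ T. Loop 2 (z = 0.0148 m): B₂ = 7.73×10⁻⁵ T.
The fields add: B = B₁ + B₂ = 1.41×10⁻⁴ T.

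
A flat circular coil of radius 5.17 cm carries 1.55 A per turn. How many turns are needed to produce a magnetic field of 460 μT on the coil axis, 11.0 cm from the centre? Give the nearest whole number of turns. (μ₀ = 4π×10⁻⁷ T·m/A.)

For an N-turn coil, B = Nμ₀IR²/[2(R²+z²)^(3/2)]. A single turn gives B₁ = 1.45×10⁻⁶ T with R = 0.0517 m, z = 0.11 m.
N = B/B₁ = 4.60×10⁻⁴ / 1.45×10⁻⁶ = 317.30.

N = 317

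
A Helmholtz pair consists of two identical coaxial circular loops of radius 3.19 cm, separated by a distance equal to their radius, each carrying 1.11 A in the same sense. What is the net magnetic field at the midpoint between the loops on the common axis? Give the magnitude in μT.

B ≈ 31.3 μT

Each loop contributes B = μ₀IR²/[2(R²+z²)^(3/2)] on the axis, with z measured from that loop.
Loop 1 (z = 0.01595 m): B₁ = 1.56×10⁻⁵ T. Loop 2 (z = 0.01595 m): B₂ = 1.56×10⁻⁵ T.
The fields add: B = B₁ + B₂ = 3.13×10⁻⁵ T.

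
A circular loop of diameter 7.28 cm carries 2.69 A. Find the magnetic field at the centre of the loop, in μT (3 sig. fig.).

At the centre of a circular loop the Biot–Savart law gives B = μ₀I/(2R) (so R = 0.0364 m).
B = (4π×10⁻⁷ × 2.69) / (2 × 0.0364) = 4.64×10⁻⁵ T.

B ≈ 46.4 μT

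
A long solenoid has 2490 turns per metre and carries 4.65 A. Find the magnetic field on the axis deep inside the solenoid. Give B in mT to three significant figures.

Inside a long solenoid, B = μ₀nI with n = 2490 turns/m.
B = 4π×10⁻⁷ × 2490 × 4.65 = 1.45×10⁻² T.

B ≈ 14.5 mT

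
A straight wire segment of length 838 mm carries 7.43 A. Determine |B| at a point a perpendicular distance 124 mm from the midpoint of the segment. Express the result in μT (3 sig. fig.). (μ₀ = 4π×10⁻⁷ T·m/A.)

B ≈ 11.5 μT

For a finite straight segment, B = (μ₀I/4πd)(sinθ₁ + sinθ₂), where θ₁, θ₂ are the angles from the perpendicular to each end.
The perpendicular from the point meets the wire at its midpoint, so each end is L/2 = 0.419 m away along the wire.
sinθ₁ = 0.419/√(0.419²+0.124²) = 0.9589; sinθ₂ = 0.419/√(0.419²+0.124²) = 0.9589.
B = (4π×10⁻⁷ × 7.43) / (4π × 0.124) × (0.9589 + 0.9589) = 1.15×10⁻⁵ T.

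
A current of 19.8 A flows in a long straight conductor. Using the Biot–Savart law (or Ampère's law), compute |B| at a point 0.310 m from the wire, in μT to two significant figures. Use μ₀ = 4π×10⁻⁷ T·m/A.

For an infinitely long straight wire, B = μ₀I/(2πd).
B = (4π×10⁻⁷ × 19.8) / (2π × 0.31) = 1.28×10⁻⁵ T.

B ≈ 13 μT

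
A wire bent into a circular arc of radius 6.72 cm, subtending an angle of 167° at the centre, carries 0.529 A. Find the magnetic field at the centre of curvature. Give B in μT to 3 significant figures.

The Biot–Savart field of a circular arc at its centre is B = μ₀Iφ/(4πR), with φ = 2.915 rad.
B = (4π×10⁻⁷ × 0.529 × 2.915) / (4π × 0.0672) = 2.29×10⁻⁶ T.

B ≈ 2.29 μT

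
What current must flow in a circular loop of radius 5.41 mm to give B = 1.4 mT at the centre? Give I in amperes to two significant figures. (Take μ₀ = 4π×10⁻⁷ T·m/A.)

I ≈ 12 A

At the centre of a circular loop B = μ₀I/(2R), so I = 2RB/μ₀.
With R = 0.00541 m, I = 2 × 0.00541 × 1.40×10⁻³ / (4π×10⁻⁷) = 12.1 A.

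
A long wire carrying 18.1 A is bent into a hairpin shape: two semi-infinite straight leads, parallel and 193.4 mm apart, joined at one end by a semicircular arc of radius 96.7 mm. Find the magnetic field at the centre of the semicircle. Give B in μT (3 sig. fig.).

B ≈ 96.2 μT

The semicircular arc contributes B_arc = μ₀I·π/(4πR) = μ₀I/(4R) = 5.88×10⁻⁵ T.
Each semi-infinite lead is at perpendicular distance R = 0.0967 m from the centre, with the perpendicular foot at its near end, so it contributes μ₀I/(4πR); both point the same way, together 3.74×10⁻⁵ T.
Arc and leads all point the same direction: B = 5.88×10⁻⁵ + 3.74×10⁻⁵ = 9.62×10⁻⁵ T.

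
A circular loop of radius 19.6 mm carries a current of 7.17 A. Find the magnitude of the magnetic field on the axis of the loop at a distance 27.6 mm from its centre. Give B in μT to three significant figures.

B ≈ 44.6 μT

On the axis of a circular loop, B = μ₀IR² / [2(R²+z²)^(3/2)].
R² + z² = (0.0196)² + (0.0276)² = 0.001146 m², and (R²+z²)^(3/2) = 3.88×10⁻⁵ m³.
B = (4π×10⁻⁷ × 7.17 × 0.0003842) / (2 × 3.88×10⁻⁵) = 4.46×10⁻⁵ T.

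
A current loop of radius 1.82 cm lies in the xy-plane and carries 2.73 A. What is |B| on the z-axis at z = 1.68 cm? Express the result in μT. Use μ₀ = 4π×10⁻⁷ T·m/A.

B ≈ 37.4 μT

On the axis of a circular loop, B = μ₀IR² / [2(R²+z²)^(3/2)].
R² + z² = (0.0182)² + (0.0168)² = 0.0006135 m², and (R²+z²)^(3/2) = 1.52×10⁻⁵ m³.
B = (4π×10⁻⁷ × 2.73 × 0.0003312) / (2 × 1.52×10⁻⁵) = 3.74×10⁻⁵ T.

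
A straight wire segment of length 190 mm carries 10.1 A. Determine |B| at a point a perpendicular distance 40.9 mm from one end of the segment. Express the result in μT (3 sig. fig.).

B ≈ 24.1 μT

For a finite straight segment, B = (μ₀I/4πd)(sinθ₁ + sinθ₂), where θ₁, θ₂ are the angles from the perpendicular to each end.
The perpendicular foot is at one end, so the two end-offsets along the wire are 0 and L = 0.19 m.
sinθ₁ = 0/√(0²+0.0409²) = 0.0000; sinθ₂ = 0.19/√(0.19²+0.0409²) = 0.9776.
B = (4π×10⁻⁷ × 10.1) / (4π × 0.0409) × (0.0000 + 0.9776) = 2.41×10⁻⁵ T.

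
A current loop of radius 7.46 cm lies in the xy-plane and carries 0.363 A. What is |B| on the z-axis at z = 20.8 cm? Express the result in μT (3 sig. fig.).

On the axis of a circular loop, B = μ₀IR² / [2(R²+z²)^(3/2)].
R² + z² = (0.0746)² + (0.208)² = 0.04883 m², and (R²+z²)^(3/2) = 1.08×10⁻² m³.
B = (4π×10⁻⁷ × 0.363 × 0.005565) / (2 × 1.08×10⁻²) = 1.18×10⁻⁷ T.

B ≈ 0.118 μT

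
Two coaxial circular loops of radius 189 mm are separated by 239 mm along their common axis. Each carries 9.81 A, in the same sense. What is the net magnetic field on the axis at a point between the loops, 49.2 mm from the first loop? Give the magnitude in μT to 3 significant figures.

Each loop contributes B = μ₀IR²/[2(R²+z²)^(3/2)] on the axis, with z measured from that loop.
Loop 1 (z = 0.0492 m): B₁ = 2.96×10⁻⁵ T. Loop 2 (z = 0.1898 m): B₂ = 1.15×10⁻⁵ T.
The fields add: B = B₁ + B₂ = 4.10×10⁻⁵ T.

B ≈ 41.0 μT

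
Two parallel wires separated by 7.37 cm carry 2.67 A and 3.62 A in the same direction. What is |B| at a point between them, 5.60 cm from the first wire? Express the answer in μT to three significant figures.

Each long wire gives B = μ₀I/(2πd). Distances are d₁ = 0.056 m and d₂ = 0.0177 m.
B₁ = 9.54×10⁻⁶ T, B₂ = 4.09×10⁻⁵ T.
Between parallel currents the two contributions point in opposite directions, so they subtract. B = |B₁ − B₂| = |9.54×10⁻⁶ − 4.09×10⁻⁵| = 3.14×10⁻⁵ T.

B ≈ 31.4 μT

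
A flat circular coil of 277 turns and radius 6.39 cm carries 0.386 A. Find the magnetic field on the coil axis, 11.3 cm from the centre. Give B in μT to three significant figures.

B ≈ 125 μT

For an N-turn flat coil, B = Nμ₀IR²/[2(R²+z²)^(3/2)] with R = 0.0639 m, z = 0.113 m.
B = 277 × 4.53×10⁻⁷ T = 1.25×10⁻⁴ T.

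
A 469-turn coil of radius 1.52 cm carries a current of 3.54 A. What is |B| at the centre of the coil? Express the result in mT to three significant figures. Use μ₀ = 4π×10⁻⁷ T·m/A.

B ≈ 68.6 mT

For an N-turn flat coil, B = Nμ₀I/(2R) with R = 0.0152 m.
B = 469 × 1.46×10⁻⁴ T = 6.86×10⁻² T.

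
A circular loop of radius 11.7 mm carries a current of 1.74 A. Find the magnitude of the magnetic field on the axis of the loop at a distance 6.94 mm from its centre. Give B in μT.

B ≈ 59.5 μT

On the axis of a circular loop, B = μ₀IR² / [2(R²+z²)^(3/2)].
R² + z² = (0.0117)² + (0.00694)² = 0.0001851 m², and (R²+z²)^(3/2) = 2.52×10⁻⁶ m³.
B = (4π×10⁻⁷ × 1.74 × 0.0001369) / (2 × 2.52×10⁻⁶) = 5.95×10⁻⁵ T.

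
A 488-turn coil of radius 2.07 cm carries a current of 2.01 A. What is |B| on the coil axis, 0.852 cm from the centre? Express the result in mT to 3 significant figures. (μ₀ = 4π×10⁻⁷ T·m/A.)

For an N-turn flat coil, B = Nμ₀IR²/[2(R²+z²)^(3/2)] with R = 0.0207 m, z = 0.00852 m.
B = 488 × 4.82×10⁻⁵ T = 2.35×10⁻² T.

B ≈ 23.5 mT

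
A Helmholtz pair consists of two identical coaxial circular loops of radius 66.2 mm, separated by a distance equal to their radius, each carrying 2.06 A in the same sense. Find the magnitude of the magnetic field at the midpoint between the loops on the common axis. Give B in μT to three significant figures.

B ≈ 28.0 μT

Each loop contributes B = μ₀IR²/[2(R²+z²)^(3/2)] on the axis, with z measured from that loop.
Loop 1 (z = 0.0331 m): B₁ = 1.40×10⁻⁵ T. Loop 2 (z = 0.0331 m): B₂ = 1.40×10⁻⁵ T.
The fields add: B = B₁ + B₂ = 2.80×10⁻⁵ T.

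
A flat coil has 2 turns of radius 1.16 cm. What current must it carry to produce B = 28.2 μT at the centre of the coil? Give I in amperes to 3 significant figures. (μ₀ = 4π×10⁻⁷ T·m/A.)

For an N-turn coil, B = Nμ₀I/(2R) with R = 0.0116 m, so I = 2RB/(Nμ₀) = 2 × 0.0116 × 2.82×10⁻⁵ / (2 × 4π×10⁻⁷) = 0.260 A.

I ≈ 0.260 A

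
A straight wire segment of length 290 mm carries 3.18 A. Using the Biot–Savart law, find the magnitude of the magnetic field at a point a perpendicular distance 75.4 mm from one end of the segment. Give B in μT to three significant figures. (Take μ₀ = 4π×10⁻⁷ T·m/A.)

B ≈ 4.08 μT

For a finite straight segment, B = (μ₀I/4πd)(sinθ₁ + sinθ₂), where θ₁, θ₂ are the angles from the perpendicular to each end.
The perpendicular foot is at one end, so the two end-offsets along the wire are 0 and L = 0.29 m.
sinθ₁ = 0/√(0²+0.0754²) = 0.0000; sinθ₂ = 0.29/√(0.29²+0.0754²) = 0.9678.
B = (4π×10⁻⁷ × 3.18) / (4π × 0.0754) × (0.0000 + 0.9678) = 4.08×10⁻⁶ T.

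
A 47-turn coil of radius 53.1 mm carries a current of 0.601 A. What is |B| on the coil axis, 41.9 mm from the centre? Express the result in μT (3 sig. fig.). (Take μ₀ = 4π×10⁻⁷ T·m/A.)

B ≈ 162 μT

For an N-turn flat coil, B = Nμ₀IR²/[2(R²+z²)^(3/2)] with R = 0.0531 m, z = 0.0419 m.
B = 47 × 3.44×10⁻⁶ T = 1.62×10⁻⁴ T.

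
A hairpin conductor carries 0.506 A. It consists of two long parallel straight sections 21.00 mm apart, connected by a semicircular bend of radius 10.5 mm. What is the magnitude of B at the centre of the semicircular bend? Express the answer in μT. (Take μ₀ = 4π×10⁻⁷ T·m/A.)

B ≈ 24.8 μT

The semicircular arc contributes B_arc = μ₀I·π/(4πR) = μ₀I/(4R) = 1.51×10⁻⁵ T.
Each semi-infinite lead is at perpendicular distance R = 0.0105 m from the centre, with the perpendicular foot at its near end, so it contributes μ₀I/(4πR); both point the same way, together 9.64×10⁻⁶ T.
Arc and leads all point the same direction: B = 1.51×10⁻⁵ + 9.64×10⁻⁶ = 2.48×10⁻⁵ T.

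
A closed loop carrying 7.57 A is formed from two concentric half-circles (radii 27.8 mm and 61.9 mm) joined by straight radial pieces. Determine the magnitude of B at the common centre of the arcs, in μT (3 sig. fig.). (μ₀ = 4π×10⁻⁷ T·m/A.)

The radial connectors point toward the centre, so dl × r̂ = 0 and they contribute nothing.
Each semicircle gives μ₀I/(4R): inner arc 8.55×10⁻⁵ T, outer arc 3.84×10⁻⁵ T.
The two arcs carry current in opposite angular senses, so their fields oppose: B = |8.55×10⁻⁵ − 3.84×10⁻⁵| = 4.71×10⁻⁵ T.

B ≈ 47.1 μT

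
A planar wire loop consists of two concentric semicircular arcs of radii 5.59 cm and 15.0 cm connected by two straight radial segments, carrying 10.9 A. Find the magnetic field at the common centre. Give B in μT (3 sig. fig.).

The radial connectors point toward the centre, so dl × r̂ = 0 and they contribute nothing.
Each semicircle gives μ₀I/(4R): inner arc 6.13×10⁻⁵ T, outer arc 2.28×10⁻⁵ T.
The two arcs carry current in opposite angular senses, so their fields oppose: B = |6.13×10⁻⁵ − 2.28×10⁻⁵| = 3.84×10⁻⁵ T.

B ≈ 38.4 μT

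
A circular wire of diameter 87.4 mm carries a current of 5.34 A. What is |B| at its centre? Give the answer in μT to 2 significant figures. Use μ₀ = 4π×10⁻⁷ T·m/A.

At the centre of a circular loop the Biot–Savart law gives B = μ₀I/(2R) (so R = 0.0437 m).
B = (4π×10⁻⁷ × 5.34) / (2 × 0.0437) = 7.68×10⁻⁵ T.

B ≈ 77 μT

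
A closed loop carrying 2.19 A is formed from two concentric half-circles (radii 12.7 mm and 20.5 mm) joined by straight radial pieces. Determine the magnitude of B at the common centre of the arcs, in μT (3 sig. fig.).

B ≈ 20.6 μT

The radial connectors point toward the centre, so dl × r̂ = 0 and they contribute nothing.
Each semicircle gives μ₀I/(4R): inner arc 5.42×10⁻⁵ T, outer arc 3.36×10⁻⁵ T.
The two arcs carry current in opposite angular senses, so their fields oppose: B = |5.42×10⁻⁵ − 3.36×10⁻⁵| = 2.06×10⁻⁵ T.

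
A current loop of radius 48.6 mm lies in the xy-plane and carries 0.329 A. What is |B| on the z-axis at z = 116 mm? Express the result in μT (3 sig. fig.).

On the axis of a circular loop, B = μ₀IR² / [2(R²+z²)^(3/2)].
R² + z² = (0.0486)² + (0.116)² = 0.01582 m², and (R²+z²)^(3/2) = 1.99×10⁻³ m³.
B = (4π×10⁻⁷ × 0.329 × 0.002362) / (2 × 1.99×10⁻³) = 2.45×10⁻⁷ T.

B ≈ 0.245 μT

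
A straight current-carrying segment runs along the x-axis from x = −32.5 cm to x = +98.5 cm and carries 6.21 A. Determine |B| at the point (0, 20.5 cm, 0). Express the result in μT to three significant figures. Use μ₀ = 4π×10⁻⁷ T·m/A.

For a finite straight segment, B = (μ₀I/4πd)(sinθ₁ + sinθ₂), where θ₁, θ₂ are the angles from the perpendicular to each end.
The perpendicular distance is d = 0.205 m; the end-offsets along the wire are a = 0.325 m and b = 0.985 m.
sinθ₁ = 0.325/√(0.325²+0.205²) = 0.8458; sinθ₂ = 0.985/√(0.985²+0.205²) = 0.9790.
B = (4π×10⁻⁷ × 6.21) / (4π × 0.205) × (0.8458 + 0.9790) = 5.53×10⁻⁶ T.

B ≈ 5.53 μT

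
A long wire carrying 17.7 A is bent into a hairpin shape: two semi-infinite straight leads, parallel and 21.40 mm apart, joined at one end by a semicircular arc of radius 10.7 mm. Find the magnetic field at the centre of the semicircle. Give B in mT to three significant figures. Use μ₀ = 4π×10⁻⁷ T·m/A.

B ≈ 0.851 mT

The semicircular arc contributes B_arc = μ₀I·π/(4πR) = μ₀I/(4R) = 5.20×10⁻⁴ T.
Each semi-infinite lead is at perpendicular distance R = 0.0107 m from the centre, with the perpendicular foot at its near end, so it contributes μ₀I/(4πR); both point the same way, together 3.31×10⁻⁴ T.
Arc and leads all point the same direction: B = 5.20×10⁻⁴ + 3.31×10⁻⁴ = 8.51×10⁻⁴ T.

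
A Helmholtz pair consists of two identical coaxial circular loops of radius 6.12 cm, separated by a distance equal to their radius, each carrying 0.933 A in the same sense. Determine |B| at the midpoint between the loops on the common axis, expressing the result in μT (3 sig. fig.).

B ≈ 13.7 μT

Each loop contributes B = μ₀IR²/[2(R²+z²)^(3/2)] on the axis, with z measured from that loop.
Loop 1 (z = 0.0306 m): B₁ = 6.85×10⁻⁶ T. Loop 2 (z = 0.0306 m): B₂ = 6.85×10⁻⁶ T.
The fields add: B = B₁ + B₂ = 1.37×10⁻⁵ T.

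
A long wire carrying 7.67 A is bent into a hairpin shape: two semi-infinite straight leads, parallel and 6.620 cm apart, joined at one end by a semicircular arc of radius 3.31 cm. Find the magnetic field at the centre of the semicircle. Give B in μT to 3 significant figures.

B ≈ 119 μT

The semicircular arc contributes B_arc = μ₀I·π/(4πR) = μ₀I/(4R) = 7.28×10⁻⁵ T.
Each semi-infinite lead is at perpendicular distance R = 0.0331 m from the centre, with the perpendicular foot at its near end, so it contributes μ₀I/(4πR); both point the same way, together 4.63×10⁻⁵ T.
Arc and leads all point the same direction: B = 7.28×10⁻⁵ + 4.63×10⁻⁵ = 1.19×10⁻⁴ T.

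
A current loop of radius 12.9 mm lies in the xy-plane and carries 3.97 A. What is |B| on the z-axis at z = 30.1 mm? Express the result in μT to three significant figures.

On the axis of a circular loop, B = μ₀IR² / [2(R²+z²)^(3/2)].
R² + z² = (0.0129)² + (0.0301)² = 0.001072 m², and (R²+z²)^(3/2) = 3.51×10⁻⁵ m³.
B = (4π×10⁻⁷ × 3.97 × 0.0001664) / (2 × 3.51×10⁻⁵) = 1.18×10⁻⁵ T.

B ≈ 11.8 μT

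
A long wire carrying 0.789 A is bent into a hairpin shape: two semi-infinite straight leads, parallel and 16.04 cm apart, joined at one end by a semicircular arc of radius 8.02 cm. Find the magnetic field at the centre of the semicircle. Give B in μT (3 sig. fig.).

B ≈ 5.06 μT

The semicircular arc contributes B_arc = μ₀I·π/(4πR) = μ₀I/(4R) = 3.09×10⁻⁶ T.
Each semi-infinite lead is at perpendicular distance R = 0.0802 m from the centre, with the perpendicular foot at its near end, so it contributes μ₀I/(4πR); both point the same way, together 1.97×10⁻⁶ T.
Arc and leads all point the same direction: B = 3.09×10⁻⁶ + 1.97×10⁻⁶ = 5.06×10⁻⁶ T.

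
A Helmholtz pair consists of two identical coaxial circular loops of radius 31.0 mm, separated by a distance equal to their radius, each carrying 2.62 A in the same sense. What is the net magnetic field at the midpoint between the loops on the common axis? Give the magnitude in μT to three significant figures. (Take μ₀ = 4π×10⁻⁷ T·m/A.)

Each loop contributes B = μ₀IR²/[2(R²+z²)^(3/2)] on the axis, with z measured from that loop.
Loop 1 (z = 0.0155 m): B₁ = 3.80×10⁻⁵ T. Loop 2 (z = 0.0155 m): B₂ = 3.80×10⁻⁵ T.
The fields add: B = B₁ + B₂ = 7.60×10⁻⁵ T.

B ≈ 76.0 μT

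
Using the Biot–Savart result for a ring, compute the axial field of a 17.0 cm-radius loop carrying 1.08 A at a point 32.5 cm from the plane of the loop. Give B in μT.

B ≈ 0.397 μT

On the axis of a circular loop, B = μ₀IR² / [2(R²+z²)^(3/2)].
R² + z² = (0.17)² + (0.325)² = 0.1345 m², and (R²+z²)^(3/2) = 4.93×10⁻² m³.
B = (4π×10⁻⁷ × 1.08 × 0.0289) / (2 × 4.93×10⁻²) = 3.97×10⁻⁷ T.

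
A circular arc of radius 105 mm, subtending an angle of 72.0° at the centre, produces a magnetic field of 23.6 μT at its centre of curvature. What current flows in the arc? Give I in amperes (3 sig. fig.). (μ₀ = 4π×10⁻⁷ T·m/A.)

For a circular arc, B = μ₀Iφ/(4πR) with φ in radians; here φ = 1.257 rad.
So I = 4πRB/(μ₀φ) = 4π × 0.105 × 2.36×10⁻⁵ / (4π×10⁻⁷ × 1.257) = 19.7 A.

I ≈ 19.7 A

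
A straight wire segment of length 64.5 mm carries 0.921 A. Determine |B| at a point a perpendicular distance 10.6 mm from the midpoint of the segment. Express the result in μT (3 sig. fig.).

B ≈ 16.5 μT

For a finite straight segment, B = (μ₀I/4πd)(sinθ₁ + sinθ₂), where θ₁, θ₂ are the angles from the perpendicular to each end.
The perpendicular from the point meets the wire at its midpoint, so each end is L/2 = 0.03225 m away along the wire.
sinθ₁ = 0.03225/√(0.03225²+0.0106²) = 0.9500; sinθ₂ = 0.03225/√(0.03225²+0.0106²) = 0.9500.
B = (4π×10⁻⁷ × 0.921) / (4π × 0.0106) × (0.9500 + 0.9500) = 1.65×10⁻⁵ T.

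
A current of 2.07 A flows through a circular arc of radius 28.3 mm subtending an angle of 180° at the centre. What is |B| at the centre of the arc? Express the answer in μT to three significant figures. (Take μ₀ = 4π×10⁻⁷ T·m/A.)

The Biot–Savart field of a circular arc at its centre is B = μ₀Iφ/(4πR), with φ = 3.142 rad.
B = (4π×10⁻⁷ × 2.07 × 3.142) / (4π × 0.0283) = 2.30×10⁻⁵ T.

B ≈ 23.0 μT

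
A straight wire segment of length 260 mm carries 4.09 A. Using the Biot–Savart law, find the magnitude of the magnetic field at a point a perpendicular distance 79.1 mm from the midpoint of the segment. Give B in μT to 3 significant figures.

For a finite straight segment, B = (μ₀I/4πd)(sinθ₁ + sinθ₂), where θ₁, θ₂ are the angles from the perpendicular to each end.
The perpendicular from the point meets the wire at its midpoint, so each end is L/2 = 0.13 m away along the wire.
sinθ₁ = 0.13/√(0.13²+0.0791²) = 0.8543; sinθ₂ = 0.13/√(0.13²+0.0791²) = 0.8543.
B = (4π×10⁻⁷ × 4.09) / (4π × 0.0791) × (0.8543 + 0.8543) = 8.83×10⁻⁶ T.

B ≈ 8.83 μT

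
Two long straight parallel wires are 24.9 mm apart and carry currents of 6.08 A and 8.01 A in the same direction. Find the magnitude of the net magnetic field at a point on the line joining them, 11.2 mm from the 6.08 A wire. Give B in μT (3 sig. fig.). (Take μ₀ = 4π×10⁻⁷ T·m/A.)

B ≈ 8.36 μT

Each long wire gives B = μ₀I/(2πd). Distances are d₁ = 0.0112 m and d₂ = 0.0137 m.
B₁ = 1.09×10⁻⁴ T, B₂ = 1.17×10⁻⁴ T.
Between parallel currents the two contributions point in opposite directions, so they subtract. B = |B₁ − B₂| = |1.09×10⁻⁴ − 1.17×10⁻⁴| = 8.36×10⁻⁶ T.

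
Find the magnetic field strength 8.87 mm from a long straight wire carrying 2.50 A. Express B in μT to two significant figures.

B ≈ 56 μT

For an infinitely long straight wire, B = μ₀I/(2πd).
B = (4π×10⁻⁷ × 2.50) / (2π × 0.00887) = 5.64×10⁻⁵ T.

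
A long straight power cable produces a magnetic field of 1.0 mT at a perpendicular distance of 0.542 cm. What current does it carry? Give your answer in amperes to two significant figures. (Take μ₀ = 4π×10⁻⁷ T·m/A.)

For a long straight wire B = μ₀I/(2πd), so I = 2πdB/μ₀.
I = 2π × 0.00542 × 1.00×10⁻³ / (4π×10⁻⁷) = 27.1 A.

I ≈ 27 A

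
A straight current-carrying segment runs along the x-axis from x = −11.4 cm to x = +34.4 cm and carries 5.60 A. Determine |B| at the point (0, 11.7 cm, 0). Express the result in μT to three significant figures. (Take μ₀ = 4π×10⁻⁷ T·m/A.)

For a finite straight segment, B = (μ₀I/4πd)(sinθ₁ + sinθ₂), where θ₁, θ₂ are the angles from the perpendicular to each end.
The perpendicular distance is d = 0.117 m; the end-offsets along the wire are a = 0.114 m and b = 0.344 m.
sinθ₁ = 0.114/√(0.114²+0.117²) = 0.6979; sinθ₂ = 0.344/√(0.344²+0.117²) = 0.9467.
B = (4π×10⁻⁷ × 5.60) / (4π × 0.117) × (0.6979 + 0.9467) = 7.87×10⁻⁶ T.

B ≈ 7.87 μT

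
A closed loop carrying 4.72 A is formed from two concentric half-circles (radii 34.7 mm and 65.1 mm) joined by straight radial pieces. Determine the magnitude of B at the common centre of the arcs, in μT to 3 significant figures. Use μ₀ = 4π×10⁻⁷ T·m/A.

The radial connectors point toward the centre, so dl × r̂ = 0 and they contribute nothing.
Each semicircle gives μ₀I/(4R): inner arc 4.27×10⁻⁵ T, outer arc 2.28×10⁻⁵ T.
The two arcs carry current in opposite angular senses, so their fields oppose: B = |4.27×10⁻⁵ − 2.28×10⁻⁵| = 2.00×10⁻⁵ T.

B ≈ 20.0 μT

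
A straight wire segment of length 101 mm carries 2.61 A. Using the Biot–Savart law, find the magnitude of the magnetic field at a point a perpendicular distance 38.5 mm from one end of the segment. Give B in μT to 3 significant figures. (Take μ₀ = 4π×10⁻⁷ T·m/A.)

B ≈ 6.33 μT

For a finite straight segment, B = (μ₀I/4πd)(sinθ₁ + sinθ₂), where θ₁, θ₂ are the angles from the perpendicular to each end.
The perpendicular foot is at one end, so the two end-offsets along the wire are 0 and L = 0.101 m.
sinθ₁ = 0/√(0²+0.0385²) = 0.0000; sinθ₂ = 0.101/√(0.101²+0.0385²) = 0.9344.
B = (4π×10⁻⁷ × 2.61) / (4π × 0.0385) × (0.0000 + 0.9344) = 6.33×10⁻⁶ T.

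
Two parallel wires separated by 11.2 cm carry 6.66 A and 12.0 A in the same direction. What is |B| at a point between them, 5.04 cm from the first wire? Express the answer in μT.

Each long wire gives B = μ₀I/(2πd). Distances are d₁ = 0.0504 m and d₂ = 0.0616 m.
B₁ = 2.64×10⁻⁵ T, B₂ = 3.90×10⁻⁵ T.
Between parallel currents the two contributions point in opposite directions, so they subtract. B = |B₁ − B₂| = |2.64×10⁻⁵ − 3.90×10⁻⁵| = 1.25×10⁻⁵ T.

B ≈ 12.5 μT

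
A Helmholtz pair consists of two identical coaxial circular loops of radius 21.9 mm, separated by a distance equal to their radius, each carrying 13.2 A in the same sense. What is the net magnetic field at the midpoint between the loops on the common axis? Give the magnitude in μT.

B ≈ 542 μT

Each loop contributes B = μ₀IR²/[2(R²+z²)^(3/2)] on the axis, with z measured from that loop.
Loop 1 (z = 0.01095 m): B₁ = 2.71×10⁻⁴ T. Loop 2 (z = 0.01095 m): B₂ = 2.71×10⁻⁴ T.
The fields add: B = B₁ + B₂ = 5.42×10⁻⁴ T.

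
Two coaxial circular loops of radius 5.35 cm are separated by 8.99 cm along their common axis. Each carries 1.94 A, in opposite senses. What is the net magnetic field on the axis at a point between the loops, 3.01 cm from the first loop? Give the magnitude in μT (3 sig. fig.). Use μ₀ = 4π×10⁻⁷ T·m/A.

B ≈ 8.33 μT

Each loop contributes B = μ₀IR²/[2(R²+z²)^(3/2)] on the axis, with z measured from that loop.
Loop 1 (z = 0.0301 m): B₁ = 1.51×10⁻⁵ T. Loop 2 (z = 0.0598 m): B₂ = 6.75×10⁻⁶ T.
The fields oppose: B = |B₁ − B₂| = 8.33×10⁻⁶ T.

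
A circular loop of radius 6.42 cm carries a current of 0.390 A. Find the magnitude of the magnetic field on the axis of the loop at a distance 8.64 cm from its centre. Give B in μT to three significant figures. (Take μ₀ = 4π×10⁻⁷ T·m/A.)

B ≈ 0.810 μT

On the axis of a circular loop, B = μ₀IR² / [2(R²+z²)^(3/2)].
R² + z² = (0.0642)² + (0.0864)² = 0.01159 m², and (R²+z²)^(3/2) = 1.25×10⁻³ m³.
B = (4π×10⁻⁷ × 0.390 × 0.004122) / (2 × 1.25×10⁻³) = 8.10×10⁻⁷ T.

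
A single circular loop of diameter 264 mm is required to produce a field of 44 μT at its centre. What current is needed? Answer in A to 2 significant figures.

I ≈ 9.2 A

At the centre of a circular loop B = μ₀I/(2R), so I = 2RB/μ₀.
With R = 0.132 m, I = 2 × 0.132 × 4.40×10⁻⁵ / (4π×10⁻⁷) = 9.24 A.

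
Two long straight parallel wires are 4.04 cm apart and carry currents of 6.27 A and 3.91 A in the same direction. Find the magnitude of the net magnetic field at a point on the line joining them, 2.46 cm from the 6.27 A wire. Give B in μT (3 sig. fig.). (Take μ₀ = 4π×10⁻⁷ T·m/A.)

Each long wire gives B = μ₀I/(2πd). Distances are d₁ = 0.0246 m and d₂ = 0.0158 m.
B₁ = 5.10×10⁻⁵ T, B₂ = 4.95×10⁻⁵ T.
Between parallel currents the two contributions point in opposite directions, so they subtract. B = |B₁ − B₂| = |5.10×10⁻⁵ − 4.95×10⁻⁵| = 1.48×10⁻⁶ T.

B ≈ 1.48 μT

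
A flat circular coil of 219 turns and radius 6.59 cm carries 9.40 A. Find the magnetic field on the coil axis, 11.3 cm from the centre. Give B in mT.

For an N-turn flat coil, B = Nμ₀IR²/[2(R²+z²)^(3/2)] with R = 0.0659 m, z = 0.113 m.
B = 219 × 1.15×10⁻⁵ T = 2.51×10⁻³ T.

B ≈ 2.51 mT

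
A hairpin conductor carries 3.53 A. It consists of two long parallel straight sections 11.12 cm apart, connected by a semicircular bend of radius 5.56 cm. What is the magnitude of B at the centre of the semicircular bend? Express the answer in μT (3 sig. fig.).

B ≈ 32.6 μT

The semicircular arc contributes B_arc = μ₀I·π/(4πR) = μ₀I/(4R) = 1.99×10⁻⁵ T.
Each semi-infinite lead is at perpendicular distance R = 0.0556 m from the centre, with the perpendicular foot at its near end, so it contributes μ₀I/(4πR); both point the same way, together 1.27×10⁻⁵ T.
Arc and leads all point the same direction: B = 1.99×10⁻⁵ + 1.27×10⁻⁵ = 3.26×10⁻⁵ T.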